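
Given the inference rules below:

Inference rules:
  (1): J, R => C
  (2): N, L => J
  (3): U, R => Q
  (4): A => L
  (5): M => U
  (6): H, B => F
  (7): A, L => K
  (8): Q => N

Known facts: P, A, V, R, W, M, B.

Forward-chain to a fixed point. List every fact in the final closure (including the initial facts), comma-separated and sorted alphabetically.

A, B, C, J, K, L, M, N, P, Q, R, U, V, W

Round 1: (4) [A => L]; (5) [M => U]. New: L, U.
Round 2: (3) [U, R => Q]; (7) [A, L => K]. New: Q, K.
Round 3: (8) [Q => N]. New: N.
Round 4: (2) [N, L => J]. New: J.
Round 5: (1) [J, R => C]. New: C.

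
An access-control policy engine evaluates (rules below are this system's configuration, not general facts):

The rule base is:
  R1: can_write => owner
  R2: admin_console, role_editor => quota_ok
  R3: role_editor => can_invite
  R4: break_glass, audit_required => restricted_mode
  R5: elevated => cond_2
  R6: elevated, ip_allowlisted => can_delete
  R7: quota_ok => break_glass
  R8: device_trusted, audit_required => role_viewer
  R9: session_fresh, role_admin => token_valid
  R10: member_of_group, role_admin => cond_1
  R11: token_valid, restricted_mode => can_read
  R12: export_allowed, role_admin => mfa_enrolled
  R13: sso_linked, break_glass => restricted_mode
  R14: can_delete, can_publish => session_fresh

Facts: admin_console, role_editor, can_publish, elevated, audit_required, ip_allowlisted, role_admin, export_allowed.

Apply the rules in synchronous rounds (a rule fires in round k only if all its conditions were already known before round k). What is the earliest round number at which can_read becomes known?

Round 1: R2 [admin_console, role_editor => quota_ok]; R3 [role_editor => can_invite]; R5 [elevated => cond_2]; R6 [elevated, ip_allowlisted => can_delete]; R12 [export_allowed, role_admin => mfa_enrolled]. Adds quota_ok, can_invite, cond_2, can_delete, mfa_enrolled.
Round 2: R7 [quota_ok => break_glass]; R14 [can_delete, can_publish => session_fresh]. Adds break_glass, session_fresh.
Round 3: R4 [break_glass, audit_required => restricted_mode]; R9 [session_fresh, role_admin => token_valid]. Adds restricted_mode, token_valid.
Round 4: R11 [token_valid, restricted_mode => can_read]. Adds can_read.
can_read first appears in round 4.

4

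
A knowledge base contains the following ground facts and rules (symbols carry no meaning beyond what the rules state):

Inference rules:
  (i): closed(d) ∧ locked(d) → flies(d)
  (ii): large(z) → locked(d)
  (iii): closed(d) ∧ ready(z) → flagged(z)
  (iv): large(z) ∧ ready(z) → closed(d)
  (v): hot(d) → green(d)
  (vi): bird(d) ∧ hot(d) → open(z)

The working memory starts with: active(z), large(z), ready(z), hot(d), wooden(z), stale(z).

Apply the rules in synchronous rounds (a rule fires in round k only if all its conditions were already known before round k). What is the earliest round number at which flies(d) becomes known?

[1] (ii) [large(z) → locked(d)]; (iv) [large(z) ∧ ready(z) → closed(d)]; (v) [hot(d) → green(d)]. ⇒ new: locked(d), closed(d), green(d).
[2] (i) [closed(d) ∧ locked(d) → flies(d)]; (iii) [closed(d) ∧ ready(z) → flagged(z)]. ⇒ new: flies(d), flagged(z).
flies(d) first appears in round 2.

2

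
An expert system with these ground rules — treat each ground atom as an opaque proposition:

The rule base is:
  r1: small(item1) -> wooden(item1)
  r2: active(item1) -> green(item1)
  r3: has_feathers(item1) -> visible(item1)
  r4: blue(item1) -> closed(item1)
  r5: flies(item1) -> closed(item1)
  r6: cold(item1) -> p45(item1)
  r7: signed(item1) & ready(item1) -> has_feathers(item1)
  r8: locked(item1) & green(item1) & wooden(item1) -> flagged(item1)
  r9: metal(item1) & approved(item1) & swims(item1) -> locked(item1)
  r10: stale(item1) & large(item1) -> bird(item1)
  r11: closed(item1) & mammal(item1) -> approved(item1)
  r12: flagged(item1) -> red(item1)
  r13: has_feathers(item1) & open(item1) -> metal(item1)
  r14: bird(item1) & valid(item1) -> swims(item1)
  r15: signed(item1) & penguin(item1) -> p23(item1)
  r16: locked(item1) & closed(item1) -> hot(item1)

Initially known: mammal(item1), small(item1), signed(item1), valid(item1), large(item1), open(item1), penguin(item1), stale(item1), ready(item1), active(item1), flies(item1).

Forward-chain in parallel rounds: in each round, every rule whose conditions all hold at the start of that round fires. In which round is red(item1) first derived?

Round 1: r1 [small(item1) -> wooden(item1)]; r2 [active(item1) -> green(item1)]; r5 [flies(item1) -> closed(item1)]; r7 [signed(item1) & ready(item1) -> has_feathers(item1)]; r10 [stale(item1) & large(item1) -> bird(item1)]; r15 [signed(item1) & penguin(item1) -> p23(item1)]. New: wooden(item1), green(item1), closed(item1), has_feathers(item1), bird(item1), p23(item1).
Round 2: r3 [has_feathers(item1) -> visible(item1)]; r11 [closed(item1) & mammal(item1) -> approved(item1)]; r13 [has_feathers(item1) & open(item1) -> metal(item1)]; r14 [bird(item1) & valid(item1) -> swims(item1)]. New: visible(item1), approved(item1), metal(item1), swims(item1).
Round 3: r9 [metal(item1) & approved(item1) & swims(item1) -> locked(item1)]. New: locked(item1).
Round 4: r8 [locked(item1) & green(item1) & wooden(item1) -> flagged(item1)]; r16 [locked(item1) & closed(item1) -> hot(item1)]. New: flagged(item1), hot(item1).
Round 5: r12 [flagged(item1) -> red(item1)]. New: red(item1).
red(item1) first appears in round 5.

5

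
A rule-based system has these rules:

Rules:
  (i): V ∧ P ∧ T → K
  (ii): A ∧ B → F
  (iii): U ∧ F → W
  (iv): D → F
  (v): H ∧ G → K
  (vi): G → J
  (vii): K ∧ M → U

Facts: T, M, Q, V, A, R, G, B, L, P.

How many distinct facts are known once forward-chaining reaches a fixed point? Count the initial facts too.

15

Round 1: (i) [V ∧ P ∧ T → K]; (ii) [A ∧ B → F]; (vi) [G → J]. New: K, F, J.
Round 2: (vii) [K ∧ M → U]. New: U.
Round 3: (iii) [U ∧ F → W]. New: W.
Closure: {A, B, F, G, J, K, L, M, P, Q, R, T, U, V, W} — 15 facts.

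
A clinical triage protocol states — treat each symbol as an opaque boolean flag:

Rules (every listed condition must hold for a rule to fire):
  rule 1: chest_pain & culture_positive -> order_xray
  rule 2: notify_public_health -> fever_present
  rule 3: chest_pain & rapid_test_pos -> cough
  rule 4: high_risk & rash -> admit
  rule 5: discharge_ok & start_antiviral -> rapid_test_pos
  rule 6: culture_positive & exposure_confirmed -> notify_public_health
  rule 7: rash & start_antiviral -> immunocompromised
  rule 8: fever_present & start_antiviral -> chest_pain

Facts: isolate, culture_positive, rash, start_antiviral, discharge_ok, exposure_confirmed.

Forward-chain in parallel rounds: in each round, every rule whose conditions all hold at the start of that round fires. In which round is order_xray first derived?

Round 1: rule 5 [discharge_ok & start_antiviral -> rapid_test_pos]; rule 6 [culture_positive & exposure_confirmed -> notify_public_health]; rule 7 [rash & start_antiviral -> immunocompromised]. Adds rapid_test_pos, notify_public_health, immunocompromised.
Round 2: rule 2 [notify_public_health -> fever_present]. Adds fever_present.
Round 3: rule 8 [fever_present & start_antiviral -> chest_pain]. Adds chest_pain.
Round 4: rule 1 [chest_pain & culture_positive -> order_xray]; rule 3 [chest_pain & rapid_test_pos -> cough]. Adds order_xray, cough.
order_xray first appears in round 4.

4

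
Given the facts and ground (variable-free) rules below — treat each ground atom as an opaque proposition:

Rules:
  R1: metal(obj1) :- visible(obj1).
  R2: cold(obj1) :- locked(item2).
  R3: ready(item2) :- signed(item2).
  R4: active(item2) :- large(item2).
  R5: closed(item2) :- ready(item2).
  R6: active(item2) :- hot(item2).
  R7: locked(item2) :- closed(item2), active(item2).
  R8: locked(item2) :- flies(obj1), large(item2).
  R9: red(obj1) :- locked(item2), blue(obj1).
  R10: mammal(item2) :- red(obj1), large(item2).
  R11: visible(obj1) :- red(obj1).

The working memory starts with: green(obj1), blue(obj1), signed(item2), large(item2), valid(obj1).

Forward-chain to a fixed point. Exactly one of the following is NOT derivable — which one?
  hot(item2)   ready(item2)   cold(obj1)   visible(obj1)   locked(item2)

hot(item2)

Round 1 — R3, R4, derive ready(item2), active(item2).
Round 2 — R5, derive closed(item2).
Round 3 — R7, derive locked(item2).
Round 4 — R2, R9, derive cold(obj1), red(obj1).
Round 5 — R10, R11, derive mammal(item2), visible(obj1).
Round 6 — R1, derive metal(obj1).
Derived: locked(item2) (round 3), visible(obj1) (round 5), ready(item2) (round 1), cold(obj1) (round 4). hot(item2) never appears in any round.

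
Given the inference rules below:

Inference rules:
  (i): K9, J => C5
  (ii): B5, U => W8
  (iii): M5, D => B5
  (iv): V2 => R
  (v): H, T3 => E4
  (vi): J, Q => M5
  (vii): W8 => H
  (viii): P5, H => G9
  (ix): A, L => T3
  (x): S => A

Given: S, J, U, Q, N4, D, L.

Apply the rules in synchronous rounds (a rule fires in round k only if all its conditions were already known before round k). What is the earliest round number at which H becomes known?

4

Round 1: (vi) [J, Q => M5]; (x) [S => A]. New: M5, A.
Round 2: (iii) [M5, D => B5]; (ix) [A, L => T3]. New: B5, T3.
Round 3: (ii) [B5, U => W8]. New: W8.
Round 4: (vii) [W8 => H]. New: H.
H first appears in round 4.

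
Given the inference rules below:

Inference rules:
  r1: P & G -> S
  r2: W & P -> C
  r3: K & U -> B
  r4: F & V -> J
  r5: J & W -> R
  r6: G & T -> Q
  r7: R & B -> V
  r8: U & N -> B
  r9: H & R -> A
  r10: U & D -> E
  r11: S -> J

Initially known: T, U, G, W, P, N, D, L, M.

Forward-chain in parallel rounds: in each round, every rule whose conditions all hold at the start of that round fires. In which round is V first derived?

[1] r1 [P & G -> S]; r2 [W & P -> C]; r6 [G & T -> Q]; r8 [U & N -> B]; r10 [U & D -> E]. ⇒ new: S, C, Q, B, E.
[2] r11 [S -> J]. ⇒ new: J.
[3] r5 [J & W -> R]. ⇒ new: R.
[4] r7 [R & B -> V]. ⇒ new: V.
V first appears in round 4.

4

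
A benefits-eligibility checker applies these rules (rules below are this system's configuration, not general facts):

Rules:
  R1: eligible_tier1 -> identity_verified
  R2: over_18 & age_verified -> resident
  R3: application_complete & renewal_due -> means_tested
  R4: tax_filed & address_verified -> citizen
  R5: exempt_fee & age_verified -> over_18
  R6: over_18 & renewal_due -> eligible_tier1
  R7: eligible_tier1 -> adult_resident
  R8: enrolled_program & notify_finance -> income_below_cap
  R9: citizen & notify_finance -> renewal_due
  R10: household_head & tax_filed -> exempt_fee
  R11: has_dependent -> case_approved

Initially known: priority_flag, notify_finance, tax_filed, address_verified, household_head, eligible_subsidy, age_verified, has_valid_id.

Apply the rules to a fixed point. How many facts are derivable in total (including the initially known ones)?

Round 1: R4 [tax_filed & address_verified -> citizen]; R10 [household_head & tax_filed -> exempt_fee]. Adds citizen, exempt_fee.
Round 2: R5 [exempt_fee & age_verified -> over_18]; R9 [citizen & notify_finance -> renewal_due]. Adds over_18, renewal_due.
Round 3: R2 [over_18 & age_verified -> resident]; R6 [over_18 & renewal_due -> eligible_tier1]. Adds resident, eligible_tier1.
Round 4: R1 [eligible_tier1 -> identity_verified]; R7 [eligible_tier1 -> adult_resident]. Adds identity_verified, adult_resident.
Closure: {address_verified, adult_resident, age_verified, citizen, eligible_subsidy, eligible_tier1, exempt_fee, has_valid_id, household_head, identity_verified, notify_finance, over_18, priority_flag, renewal_due, resident, tax_filed} — 16 facts.

16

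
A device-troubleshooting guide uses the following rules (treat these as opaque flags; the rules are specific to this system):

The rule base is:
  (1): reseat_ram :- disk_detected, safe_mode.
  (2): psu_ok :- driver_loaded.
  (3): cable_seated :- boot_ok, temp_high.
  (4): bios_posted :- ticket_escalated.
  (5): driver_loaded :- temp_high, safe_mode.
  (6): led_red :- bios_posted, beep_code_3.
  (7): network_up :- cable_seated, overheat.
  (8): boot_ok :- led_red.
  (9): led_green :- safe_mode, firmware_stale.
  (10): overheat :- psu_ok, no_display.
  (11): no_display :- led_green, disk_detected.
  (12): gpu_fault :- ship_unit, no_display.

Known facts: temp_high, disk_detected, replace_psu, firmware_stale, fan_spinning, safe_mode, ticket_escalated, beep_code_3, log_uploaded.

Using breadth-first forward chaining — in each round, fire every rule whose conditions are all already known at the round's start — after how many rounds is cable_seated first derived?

Round 1: (1) [reseat_ram :- disk_detected, safe_mode.]; (4) [bios_posted :- ticket_escalated.]; (5) [driver_loaded :- temp_high, safe_mode.]; (9) [led_green :- safe_mode, firmware_stale.]. Adds reseat_ram, bios_posted, driver_loaded, led_green.
Round 2: (2) [psu_ok :- driver_loaded.]; (6) [led_red :- bios_posted, beep_code_3.]; (11) [no_display :- led_green, disk_detected.]. Adds psu_ok, led_red, no_display.
Round 3: (8) [boot_ok :- led_red.]; (10) [overheat :- psu_ok, no_display.]. Adds boot_ok, overheat.
Round 4: (3) [cable_seated :- boot_ok, temp_high.]. Adds cable_seated.
cable_seated first appears in round 4.

4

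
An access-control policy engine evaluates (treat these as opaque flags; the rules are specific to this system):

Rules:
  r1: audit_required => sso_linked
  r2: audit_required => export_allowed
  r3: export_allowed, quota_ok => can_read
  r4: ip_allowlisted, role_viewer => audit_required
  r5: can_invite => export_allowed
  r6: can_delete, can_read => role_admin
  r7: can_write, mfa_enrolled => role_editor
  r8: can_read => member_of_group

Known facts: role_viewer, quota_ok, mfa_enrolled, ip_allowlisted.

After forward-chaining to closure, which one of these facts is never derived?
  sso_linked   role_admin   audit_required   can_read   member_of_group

[1] r4 [ip_allowlisted, role_viewer => audit_required]. ⇒ new: audit_required.
[2] r1 [audit_required => sso_linked]; r2 [audit_required => export_allowed]. ⇒ new: sso_linked, export_allowed.
[3] r3 [export_allowed, quota_ok => can_read]. ⇒ new: can_read.
[4] r8 [can_read => member_of_group]. ⇒ new: member_of_group.
Derived: can_read (round 3), sso_linked (round 2), member_of_group (round 4), audit_required (round 1). role_admin never appears in any round.

role_admin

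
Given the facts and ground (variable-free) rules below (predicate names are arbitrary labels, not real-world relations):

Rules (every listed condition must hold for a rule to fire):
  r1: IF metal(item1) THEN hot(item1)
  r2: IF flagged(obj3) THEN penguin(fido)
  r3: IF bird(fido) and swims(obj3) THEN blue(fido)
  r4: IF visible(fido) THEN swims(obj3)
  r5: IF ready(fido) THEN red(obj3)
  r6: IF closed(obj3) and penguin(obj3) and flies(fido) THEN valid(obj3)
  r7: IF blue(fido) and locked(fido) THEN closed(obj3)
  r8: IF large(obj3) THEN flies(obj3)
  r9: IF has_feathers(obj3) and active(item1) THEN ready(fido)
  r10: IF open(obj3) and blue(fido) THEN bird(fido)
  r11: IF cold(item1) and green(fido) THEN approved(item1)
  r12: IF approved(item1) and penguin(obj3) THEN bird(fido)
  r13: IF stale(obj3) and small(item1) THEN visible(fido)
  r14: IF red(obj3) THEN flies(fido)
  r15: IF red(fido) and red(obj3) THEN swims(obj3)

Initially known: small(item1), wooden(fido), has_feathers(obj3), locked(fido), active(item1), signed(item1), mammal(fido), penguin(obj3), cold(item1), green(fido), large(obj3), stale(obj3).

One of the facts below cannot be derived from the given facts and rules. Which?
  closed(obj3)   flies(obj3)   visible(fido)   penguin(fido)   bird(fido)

penguin(fido)

Round 1: r8 [IF large(obj3) THEN flies(obj3)]; r9 [IF has_feathers(obj3) and active(item1) THEN ready(fido)]; r11 [IF cold(item1) and green(fido) THEN approved(item1)]; r13 [IF stale(obj3) and small(item1) THEN visible(fido)]. New: flies(obj3), ready(fido), approved(item1), visible(fido).
Round 2: r4 [IF visible(fido) THEN swims(obj3)]; r5 [IF ready(fido) THEN red(obj3)]; r12 [IF approved(item1) and penguin(obj3) THEN bird(fido)]. New: swims(obj3), red(obj3), bird(fido).
Round 3: r3 [IF bird(fido) and swims(obj3) THEN blue(fido)]; r14 [IF red(obj3) THEN flies(fido)]. New: blue(fido), flies(fido).
Round 4: r7 [IF blue(fido) and locked(fido) THEN closed(obj3)]. New: closed(obj3).
Round 5: r6 [IF closed(obj3) and penguin(obj3) and flies(fido) THEN valid(obj3)]. New: valid(obj3).
Derived: bird(fido) (round 2), visible(fido) (round 1), flies(obj3) (round 1), closed(obj3) (round 4). penguin(fido) never appears in any round.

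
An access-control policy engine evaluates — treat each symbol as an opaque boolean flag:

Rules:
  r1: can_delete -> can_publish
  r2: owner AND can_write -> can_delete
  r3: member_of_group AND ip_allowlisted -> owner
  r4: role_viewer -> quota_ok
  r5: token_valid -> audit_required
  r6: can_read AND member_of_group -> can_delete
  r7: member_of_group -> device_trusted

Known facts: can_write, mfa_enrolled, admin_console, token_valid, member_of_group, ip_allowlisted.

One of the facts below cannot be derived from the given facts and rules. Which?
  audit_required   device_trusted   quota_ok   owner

[1] r3 [member_of_group AND ip_allowlisted -> owner]; r5 [token_valid -> audit_required]; r7 [member_of_group -> device_trusted]. ⇒ new: owner, audit_required, device_trusted.
[2] r2 [owner AND can_write -> can_delete]. ⇒ new: can_delete.
[3] r1 [can_delete -> can_publish]. ⇒ new: can_publish.
Derived: owner (round 1), device_trusted (round 1), audit_required (round 1). quota_ok never appears in any round.

quota_ok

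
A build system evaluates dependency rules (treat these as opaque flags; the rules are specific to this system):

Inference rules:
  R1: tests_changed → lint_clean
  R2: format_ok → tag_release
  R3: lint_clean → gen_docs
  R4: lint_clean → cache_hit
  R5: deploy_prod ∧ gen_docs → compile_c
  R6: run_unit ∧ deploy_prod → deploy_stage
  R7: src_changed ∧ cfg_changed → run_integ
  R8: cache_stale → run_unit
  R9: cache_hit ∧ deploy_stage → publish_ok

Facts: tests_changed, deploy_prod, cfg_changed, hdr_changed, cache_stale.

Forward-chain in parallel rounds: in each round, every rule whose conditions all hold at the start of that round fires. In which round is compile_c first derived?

3

Round 1: R1 [tests_changed → lint_clean]; R8 [cache_stale → run_unit]. Adds lint_clean, run_unit.
Round 2: R3 [lint_clean → gen_docs]; R4 [lint_clean → cache_hit]; R6 [run_unit ∧ deploy_prod → deploy_stage]. Adds gen_docs, cache_hit, deploy_stage.
Round 3: R5 [deploy_prod ∧ gen_docs → compile_c]; R9 [cache_hit ∧ deploy_stage → publish_ok]. Adds compile_c, publish_ok.
compile_c first appears in round 3.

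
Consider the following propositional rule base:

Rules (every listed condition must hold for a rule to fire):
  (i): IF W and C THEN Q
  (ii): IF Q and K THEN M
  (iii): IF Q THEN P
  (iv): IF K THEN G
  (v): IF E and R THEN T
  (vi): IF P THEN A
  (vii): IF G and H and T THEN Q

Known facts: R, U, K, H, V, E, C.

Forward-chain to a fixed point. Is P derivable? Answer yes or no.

Round 1: (iv) [IF K THEN G]; (v) [IF E and R THEN T]. Adds G, T.
Round 2: (vii) [IF G and H and T THEN Q]. Adds Q.
Round 3: (ii) [IF Q and K THEN M]; (iii) [IF Q THEN P]. Adds M, P.
Round 4: (vi) [IF P THEN A]. Adds A.
P appears in round 3, so it is derivable.

yes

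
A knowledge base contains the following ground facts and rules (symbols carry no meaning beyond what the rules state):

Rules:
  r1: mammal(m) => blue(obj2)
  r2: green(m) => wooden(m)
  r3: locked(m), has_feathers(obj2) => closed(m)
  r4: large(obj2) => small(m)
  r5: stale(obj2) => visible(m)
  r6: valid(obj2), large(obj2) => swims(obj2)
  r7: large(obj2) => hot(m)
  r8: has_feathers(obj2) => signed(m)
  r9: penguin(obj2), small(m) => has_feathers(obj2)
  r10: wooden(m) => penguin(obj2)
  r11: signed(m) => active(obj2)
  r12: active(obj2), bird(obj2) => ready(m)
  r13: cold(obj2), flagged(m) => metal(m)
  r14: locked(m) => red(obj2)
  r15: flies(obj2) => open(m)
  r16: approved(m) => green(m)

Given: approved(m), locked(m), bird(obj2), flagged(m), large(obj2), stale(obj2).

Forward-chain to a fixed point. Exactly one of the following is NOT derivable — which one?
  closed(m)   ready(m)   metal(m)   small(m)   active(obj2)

metal(m)

Round 1: r4 [large(obj2) => small(m)]; r5 [stale(obj2) => visible(m)]; r7 [large(obj2) => hot(m)]; r14 [locked(m) => red(obj2)]; r16 [approved(m) => green(m)]. Adds small(m), visible(m), hot(m), red(obj2), green(m).
Round 2: r2 [green(m) => wooden(m)]. Adds wooden(m).
Round 3: r10 [wooden(m) => penguin(obj2)]. Adds penguin(obj2).
Round 4: r9 [penguin(obj2), small(m) => has_feathers(obj2)]. Adds has_feathers(obj2).
Round 5: r3 [locked(m), has_feathers(obj2) => closed(m)]; r8 [has_feathers(obj2) => signed(m)]. Adds closed(m), signed(m).
Round 6: r11 [signed(m) => active(obj2)]. Adds active(obj2).
Round 7: r12 [active(obj2), bird(obj2) => ready(m)]. Adds ready(m).
Derived: closed(m) (round 5), active(obj2) (round 6), ready(m) (round 7), small(m) (round 1). metal(m) never appears in any round.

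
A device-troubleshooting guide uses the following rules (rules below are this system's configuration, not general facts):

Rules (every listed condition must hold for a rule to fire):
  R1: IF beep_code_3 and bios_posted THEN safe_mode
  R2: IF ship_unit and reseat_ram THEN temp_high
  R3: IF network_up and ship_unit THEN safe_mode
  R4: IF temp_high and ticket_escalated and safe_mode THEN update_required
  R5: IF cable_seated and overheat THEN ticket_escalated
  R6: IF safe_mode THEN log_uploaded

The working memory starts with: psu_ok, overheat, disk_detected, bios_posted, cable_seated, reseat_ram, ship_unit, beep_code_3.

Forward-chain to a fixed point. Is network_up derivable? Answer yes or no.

no

Round 1: R1 [IF beep_code_3 and bios_posted THEN safe_mode]; R2 [IF ship_unit and reseat_ram THEN temp_high]; R5 [IF cable_seated and overheat THEN ticket_escalated]. New: safe_mode, temp_high, ticket_escalated.
Round 2: R4 [IF temp_high and ticket_escalated and safe_mode THEN update_required]; R6 [IF safe_mode THEN log_uploaded]. New: update_required, log_uploaded.
Fixed point reached. No rule has network_up as a consequent, and it is not given.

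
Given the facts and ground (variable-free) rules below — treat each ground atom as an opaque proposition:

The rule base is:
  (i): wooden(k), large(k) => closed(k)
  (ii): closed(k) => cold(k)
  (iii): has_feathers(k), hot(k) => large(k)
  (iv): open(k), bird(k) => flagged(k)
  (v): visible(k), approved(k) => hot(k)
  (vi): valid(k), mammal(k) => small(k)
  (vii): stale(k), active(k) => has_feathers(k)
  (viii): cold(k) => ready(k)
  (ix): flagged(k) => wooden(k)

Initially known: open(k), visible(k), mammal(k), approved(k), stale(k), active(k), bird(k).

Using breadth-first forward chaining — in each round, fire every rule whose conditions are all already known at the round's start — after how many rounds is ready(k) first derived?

5

Round 1: (iv) [open(k), bird(k) => flagged(k)]; (v) [visible(k), approved(k) => hot(k)]; (vii) [stale(k), active(k) => has_feathers(k)]. New: flagged(k), hot(k), has_feathers(k).
Round 2: (iii) [has_feathers(k), hot(k) => large(k)]; (ix) [flagged(k) => wooden(k)]. New: large(k), wooden(k).
Round 3: (i) [wooden(k), large(k) => closed(k)]. New: closed(k).
Round 4: (ii) [closed(k) => cold(k)]. New: cold(k).
Round 5: (viii) [cold(k) => ready(k)]. New: ready(k).
ready(k) first appears in round 5.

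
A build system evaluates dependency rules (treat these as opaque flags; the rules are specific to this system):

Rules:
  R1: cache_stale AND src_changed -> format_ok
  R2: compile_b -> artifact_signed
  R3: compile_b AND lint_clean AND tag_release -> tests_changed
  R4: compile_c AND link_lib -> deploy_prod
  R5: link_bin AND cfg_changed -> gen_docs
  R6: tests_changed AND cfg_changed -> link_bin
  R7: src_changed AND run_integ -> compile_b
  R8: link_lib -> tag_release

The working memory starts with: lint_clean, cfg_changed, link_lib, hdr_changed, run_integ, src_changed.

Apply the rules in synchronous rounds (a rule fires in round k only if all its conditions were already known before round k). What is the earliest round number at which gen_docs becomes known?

Round 1: R7 [src_changed AND run_integ -> compile_b]; R8 [link_lib -> tag_release]. Adds compile_b, tag_release.
Round 2: R2 [compile_b -> artifact_signed]; R3 [compile_b AND lint_clean AND tag_release -> tests_changed]. Adds artifact_signed, tests_changed.
Round 3: R6 [tests_changed AND cfg_changed -> link_bin]. Adds link_bin.
Round 4: R5 [link_bin AND cfg_changed -> gen_docs]. Adds gen_docs.
gen_docs first appears in round 4.

4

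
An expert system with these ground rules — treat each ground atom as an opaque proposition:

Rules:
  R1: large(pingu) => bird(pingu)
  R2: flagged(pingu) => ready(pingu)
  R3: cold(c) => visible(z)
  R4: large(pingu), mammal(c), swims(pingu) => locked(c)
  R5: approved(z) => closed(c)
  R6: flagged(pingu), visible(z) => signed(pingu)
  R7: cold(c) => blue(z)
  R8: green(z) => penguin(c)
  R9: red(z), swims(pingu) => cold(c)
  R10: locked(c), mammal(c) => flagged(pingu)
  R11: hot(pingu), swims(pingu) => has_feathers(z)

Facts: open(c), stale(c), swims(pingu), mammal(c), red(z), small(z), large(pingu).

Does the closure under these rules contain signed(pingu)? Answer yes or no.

[1] R1 [large(pingu) => bird(pingu)]; R4 [large(pingu), mammal(c), swims(pingu) => locked(c)]; R9 [red(z), swims(pingu) => cold(c)]. ⇒ new: bird(pingu), locked(c), cold(c).
[2] R3 [cold(c) => visible(z)]; R7 [cold(c) => blue(z)]; R10 [locked(c), mammal(c) => flagged(pingu)]. ⇒ new: visible(z), blue(z), flagged(pingu).
[3] R2 [flagged(pingu) => ready(pingu)]; R6 [flagged(pingu), visible(z) => signed(pingu)]. ⇒ new: ready(pingu), signed(pingu).
signed(pingu) appears in round 3, so it is derivable.

yes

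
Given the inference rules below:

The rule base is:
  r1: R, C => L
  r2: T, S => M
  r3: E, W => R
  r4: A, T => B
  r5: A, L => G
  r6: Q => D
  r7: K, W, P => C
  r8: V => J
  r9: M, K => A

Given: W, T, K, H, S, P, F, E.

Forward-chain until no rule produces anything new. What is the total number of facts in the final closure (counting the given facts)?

15

[1] r2 [T, S => M]; r3 [E, W => R]; r7 [K, W, P => C]. ⇒ new: M, R, C.
[2] r1 [R, C => L]; r9 [M, K => A]. ⇒ new: L, A.
[3] r4 [A, T => B]; r5 [A, L => G]. ⇒ new: B, G.
Closure: {A, B, C, E, F, G, H, K, L, M, P, R, S, T, W} — 15 facts.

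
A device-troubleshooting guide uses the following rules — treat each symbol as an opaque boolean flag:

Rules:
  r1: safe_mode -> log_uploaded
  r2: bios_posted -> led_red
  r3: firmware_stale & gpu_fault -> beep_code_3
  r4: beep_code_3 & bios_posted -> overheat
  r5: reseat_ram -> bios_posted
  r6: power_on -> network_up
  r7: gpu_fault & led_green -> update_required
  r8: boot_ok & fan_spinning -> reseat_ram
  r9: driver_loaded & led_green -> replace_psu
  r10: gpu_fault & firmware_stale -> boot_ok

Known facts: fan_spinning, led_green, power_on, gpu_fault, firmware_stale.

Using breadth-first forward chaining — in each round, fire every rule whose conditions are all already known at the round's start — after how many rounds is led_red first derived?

[1] r3 [firmware_stale & gpu_fault -> beep_code_3]; r6 [power_on -> network_up]; r7 [gpu_fault & led_green -> update_required]; r10 [gpu_fault & firmware_stale -> boot_ok]. ⇒ new: beep_code_3, network_up, update_required, boot_ok.
[2] r8 [boot_ok & fan_spinning -> reseat_ram]. ⇒ new: reseat_ram.
[3] r5 [reseat_ram -> bios_posted]. ⇒ new: bios_posted.
[4] r2 [bios_posted -> led_red]; r4 [beep_code_3 & bios_posted -> overheat]. ⇒ new: led_red, overheat.
led_red first appears in round 4.

4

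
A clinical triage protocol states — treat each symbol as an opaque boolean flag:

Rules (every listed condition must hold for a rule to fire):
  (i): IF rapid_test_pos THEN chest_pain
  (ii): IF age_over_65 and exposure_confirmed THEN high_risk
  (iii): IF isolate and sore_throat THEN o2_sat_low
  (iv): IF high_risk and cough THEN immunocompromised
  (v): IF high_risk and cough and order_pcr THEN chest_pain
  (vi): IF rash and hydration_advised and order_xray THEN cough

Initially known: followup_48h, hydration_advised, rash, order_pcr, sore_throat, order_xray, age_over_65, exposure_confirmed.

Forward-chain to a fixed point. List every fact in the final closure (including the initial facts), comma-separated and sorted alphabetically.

Round 1 fires (ii), (vi), giving high_risk, cough.
Round 2 fires (iv), (v), giving immunocompromised, chest_pain.

age_over_65, chest_pain, cough, exposure_confirmed, followup_48h, high_risk, hydration_advised, immunocompromised, order_pcr, order_xray, rash, sore_throat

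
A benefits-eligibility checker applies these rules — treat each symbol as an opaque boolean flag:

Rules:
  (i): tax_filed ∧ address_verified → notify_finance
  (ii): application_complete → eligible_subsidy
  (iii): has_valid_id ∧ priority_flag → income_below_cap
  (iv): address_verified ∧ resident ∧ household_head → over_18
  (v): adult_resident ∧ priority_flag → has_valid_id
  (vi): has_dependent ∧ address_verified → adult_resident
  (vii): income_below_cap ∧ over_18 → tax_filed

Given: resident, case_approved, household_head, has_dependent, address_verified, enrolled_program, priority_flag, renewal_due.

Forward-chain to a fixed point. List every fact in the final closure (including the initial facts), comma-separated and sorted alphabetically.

Round 1 fires (iv), (vi), giving over_18, adult_resident.
Round 2 fires (v), giving has_valid_id.
Round 3 fires (iii), giving income_below_cap.
Round 4 fires (vii), giving tax_filed.
Round 5 fires (i), giving notify_finance.

address_verified, adult_resident, case_approved, enrolled_program, has_dependent, has_valid_id, household_head, income_below_cap, notify_finance, over_18, priority_flag, renewal_due, resident, tax_filed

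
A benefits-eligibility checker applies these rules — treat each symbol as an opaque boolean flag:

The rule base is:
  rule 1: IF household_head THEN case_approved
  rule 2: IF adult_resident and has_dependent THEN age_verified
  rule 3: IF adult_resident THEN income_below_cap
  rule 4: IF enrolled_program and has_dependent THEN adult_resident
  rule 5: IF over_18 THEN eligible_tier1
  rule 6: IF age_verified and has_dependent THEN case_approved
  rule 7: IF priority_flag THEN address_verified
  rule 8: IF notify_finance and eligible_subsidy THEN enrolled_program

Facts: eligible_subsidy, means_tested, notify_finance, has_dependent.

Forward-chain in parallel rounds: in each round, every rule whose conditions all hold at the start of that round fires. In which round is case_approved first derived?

Round 1 fires rule 8, giving enrolled_program.
Round 2 fires rule 4, giving adult_resident.
Round 3 fires rule 2, rule 3, giving age_verified, income_below_cap.
Round 4 fires rule 6, giving case_approved.
case_approved first appears in round 4.

4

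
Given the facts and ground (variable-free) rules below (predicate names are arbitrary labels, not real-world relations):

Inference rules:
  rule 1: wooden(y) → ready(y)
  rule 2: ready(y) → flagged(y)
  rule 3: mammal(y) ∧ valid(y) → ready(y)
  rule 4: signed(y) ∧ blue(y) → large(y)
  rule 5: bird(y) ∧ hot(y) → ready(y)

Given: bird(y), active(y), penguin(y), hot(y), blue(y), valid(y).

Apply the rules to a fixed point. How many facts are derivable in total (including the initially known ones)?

8

Round 1 — rule 5, derive ready(y).
Round 2 — rule 2, derive flagged(y).
Closure: {active(y), bird(y), blue(y), flagged(y), hot(y), penguin(y), ready(y), valid(y)} — 8 facts.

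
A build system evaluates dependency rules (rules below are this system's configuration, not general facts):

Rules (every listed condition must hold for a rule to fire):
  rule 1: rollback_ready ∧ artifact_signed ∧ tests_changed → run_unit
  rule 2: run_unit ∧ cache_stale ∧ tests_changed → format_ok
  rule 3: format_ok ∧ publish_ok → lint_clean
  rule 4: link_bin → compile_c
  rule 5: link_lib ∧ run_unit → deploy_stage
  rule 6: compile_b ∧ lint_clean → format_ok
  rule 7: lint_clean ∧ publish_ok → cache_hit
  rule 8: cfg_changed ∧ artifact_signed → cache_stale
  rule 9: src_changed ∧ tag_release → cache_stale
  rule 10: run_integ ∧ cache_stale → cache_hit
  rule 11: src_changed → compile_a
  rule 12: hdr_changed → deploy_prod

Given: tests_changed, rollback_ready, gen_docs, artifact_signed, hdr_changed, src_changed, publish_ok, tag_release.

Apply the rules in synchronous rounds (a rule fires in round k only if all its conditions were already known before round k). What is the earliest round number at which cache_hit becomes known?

4

Round 1 — rule 1, rule 9, rule 11, rule 12, derive run_unit, cache_stale, compile_a, deploy_prod.
Round 2 — rule 2, derive format_ok.
Round 3 — rule 3, derive lint_clean.
Round 4 — rule 7, derive cache_hit.
cache_hit first appears in round 4.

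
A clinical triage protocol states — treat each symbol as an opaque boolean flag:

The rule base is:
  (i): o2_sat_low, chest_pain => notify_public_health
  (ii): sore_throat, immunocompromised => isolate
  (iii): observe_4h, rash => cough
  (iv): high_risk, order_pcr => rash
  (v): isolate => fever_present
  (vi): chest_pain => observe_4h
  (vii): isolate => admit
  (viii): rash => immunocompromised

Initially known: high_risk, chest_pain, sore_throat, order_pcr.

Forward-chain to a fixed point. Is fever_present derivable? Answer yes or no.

yes

Round 1: (iv) [high_risk, order_pcr => rash]; (vi) [chest_pain => observe_4h]. Adds rash, observe_4h.
Round 2: (iii) [observe_4h, rash => cough]; (viii) [rash => immunocompromised]. Adds cough, immunocompromised.
Round 3: (ii) [sore_throat, immunocompromised => isolate]. Adds isolate.
Round 4: (v) [isolate => fever_present]; (vii) [isolate => admit]. Adds fever_present, admit.
fever_present appears in round 4, so it is derivable.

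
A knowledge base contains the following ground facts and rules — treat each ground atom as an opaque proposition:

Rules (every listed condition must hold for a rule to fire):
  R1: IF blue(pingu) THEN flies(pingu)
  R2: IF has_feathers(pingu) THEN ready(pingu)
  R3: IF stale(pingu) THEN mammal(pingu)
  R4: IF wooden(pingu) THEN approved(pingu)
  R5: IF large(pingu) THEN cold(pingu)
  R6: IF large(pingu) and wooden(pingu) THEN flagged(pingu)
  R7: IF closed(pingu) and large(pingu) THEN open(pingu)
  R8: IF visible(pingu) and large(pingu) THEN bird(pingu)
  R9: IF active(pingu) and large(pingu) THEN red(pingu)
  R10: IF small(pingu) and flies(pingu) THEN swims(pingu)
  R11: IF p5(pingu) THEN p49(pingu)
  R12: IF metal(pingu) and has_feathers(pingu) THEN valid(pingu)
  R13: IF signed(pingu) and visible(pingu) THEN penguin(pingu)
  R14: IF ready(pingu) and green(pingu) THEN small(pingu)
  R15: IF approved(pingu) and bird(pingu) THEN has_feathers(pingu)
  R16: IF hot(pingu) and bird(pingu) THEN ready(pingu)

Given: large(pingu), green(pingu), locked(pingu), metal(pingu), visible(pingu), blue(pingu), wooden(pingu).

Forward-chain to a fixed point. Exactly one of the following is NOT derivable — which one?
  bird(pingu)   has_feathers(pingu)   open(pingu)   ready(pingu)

[1] R1 [IF blue(pingu) THEN flies(pingu)]; R4 [IF wooden(pingu) THEN approved(pingu)]; R5 [IF large(pingu) THEN cold(pingu)]; R6 [IF large(pingu) and wooden(pingu) THEN flagged(pingu)]; R8 [IF visible(pingu) and large(pingu) THEN bird(pingu)]. ⇒ new: flies(pingu), approved(pingu), cold(pingu), flagged(pingu), bird(pingu).
[2] R15 [IF approved(pingu) and bird(pingu) THEN has_feathers(pingu)]. ⇒ new: has_feathers(pingu).
[3] R2 [IF has_feathers(pingu) THEN ready(pingu)]; R12 [IF metal(pingu) and has_feathers(pingu) THEN valid(pingu)]. ⇒ new: ready(pingu), valid(pingu).
[4] R14 [IF ready(pingu) and green(pingu) THEN small(pingu)]. ⇒ new: small(pingu).
[5] R10 [IF small(pingu) and flies(pingu) THEN swims(pingu)]. ⇒ new: swims(pingu).
Derived: bird(pingu) (round 1), has_feathers(pingu) (round 2), ready(pingu) (round 3). open(pingu) never appears in any round.

open(pingu)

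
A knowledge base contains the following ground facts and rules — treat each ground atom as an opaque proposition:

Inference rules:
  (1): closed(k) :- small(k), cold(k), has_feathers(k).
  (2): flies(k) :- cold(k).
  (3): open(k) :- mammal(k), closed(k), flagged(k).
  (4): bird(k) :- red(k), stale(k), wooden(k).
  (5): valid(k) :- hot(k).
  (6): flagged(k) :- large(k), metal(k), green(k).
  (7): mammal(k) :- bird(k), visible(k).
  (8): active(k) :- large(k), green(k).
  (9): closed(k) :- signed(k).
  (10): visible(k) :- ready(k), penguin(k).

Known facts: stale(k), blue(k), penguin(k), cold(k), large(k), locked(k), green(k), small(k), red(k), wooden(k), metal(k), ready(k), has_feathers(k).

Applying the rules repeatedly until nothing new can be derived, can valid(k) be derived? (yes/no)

Round 1 — (1), (2), (4), (6), (8), (10), derive closed(k), flies(k), bird(k), flagged(k), active(k), visible(k).
Round 2 — (7), derive mammal(k).
Round 3 — (3), derive open(k).
Fixed point reached. valid(k) is concluded only by (5); (5) needs hot(k) (never derived).

no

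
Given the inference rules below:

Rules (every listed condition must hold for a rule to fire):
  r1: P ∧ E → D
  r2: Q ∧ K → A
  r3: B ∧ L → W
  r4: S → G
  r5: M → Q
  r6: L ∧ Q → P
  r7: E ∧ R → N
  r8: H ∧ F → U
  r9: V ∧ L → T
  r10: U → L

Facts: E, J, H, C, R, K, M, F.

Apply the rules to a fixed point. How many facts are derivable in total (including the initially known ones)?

15

[1] r5 [M → Q]; r7 [E ∧ R → N]; r8 [H ∧ F → U]. ⇒ new: Q, N, U.
[2] r2 [Q ∧ K → A]; r10 [U → L]. ⇒ new: A, L.
[3] r6 [L ∧ Q → P]. ⇒ new: P.
[4] r1 [P ∧ E → D]. ⇒ new: D.
Closure: {A, C, D, E, F, H, J, K, L, M, N, P, Q, R, U} — 15 facts.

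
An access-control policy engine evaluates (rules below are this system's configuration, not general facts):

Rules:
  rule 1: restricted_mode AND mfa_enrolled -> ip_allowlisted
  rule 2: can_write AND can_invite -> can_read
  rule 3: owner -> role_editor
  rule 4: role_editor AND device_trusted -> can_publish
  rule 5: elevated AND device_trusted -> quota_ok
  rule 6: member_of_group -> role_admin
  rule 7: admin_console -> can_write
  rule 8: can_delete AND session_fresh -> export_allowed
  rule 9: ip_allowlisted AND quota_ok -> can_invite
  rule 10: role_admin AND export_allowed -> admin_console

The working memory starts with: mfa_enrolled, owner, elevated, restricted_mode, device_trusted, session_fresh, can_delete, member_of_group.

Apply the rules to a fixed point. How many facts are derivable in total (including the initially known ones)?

18

Round 1: rule 1 [restricted_mode AND mfa_enrolled -> ip_allowlisted]; rule 3 [owner -> role_editor]; rule 5 [elevated AND device_trusted -> quota_ok]; rule 6 [member_of_group -> role_admin]; rule 8 [can_delete AND session_fresh -> export_allowed]. New: ip_allowlisted, role_editor, quota_ok, role_admin, export_allowed.
Round 2: rule 4 [role_editor AND device_trusted -> can_publish]; rule 9 [ip_allowlisted AND quota_ok -> can_invite]; rule 10 [role_admin AND export_allowed -> admin_console]. New: can_publish, can_invite, admin_console.
Round 3: rule 7 [admin_console -> can_write]. New: can_write.
Round 4: rule 2 [can_write AND can_invite -> can_read]. New: can_read.
Closure: {admin_console, can_delete, can_invite, can_publish, can_read, can_write, device_trusted, elevated, export_allowed, ip_allowlisted, member_of_group, mfa_enrolled, owner, quota_ok, restricted_mode, role_admin, role_editor, session_fresh} — 18 facts.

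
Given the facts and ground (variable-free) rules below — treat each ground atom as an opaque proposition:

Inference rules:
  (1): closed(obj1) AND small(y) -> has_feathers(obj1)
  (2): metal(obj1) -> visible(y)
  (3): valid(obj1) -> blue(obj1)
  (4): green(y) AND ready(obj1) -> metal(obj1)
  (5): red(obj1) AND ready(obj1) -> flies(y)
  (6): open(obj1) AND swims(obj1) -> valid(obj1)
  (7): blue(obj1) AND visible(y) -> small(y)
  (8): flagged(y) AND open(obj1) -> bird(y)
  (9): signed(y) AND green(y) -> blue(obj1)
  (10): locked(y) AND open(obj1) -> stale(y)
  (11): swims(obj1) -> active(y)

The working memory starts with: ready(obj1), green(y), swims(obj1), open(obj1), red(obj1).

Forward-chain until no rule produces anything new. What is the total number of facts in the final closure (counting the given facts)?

12

Round 1 — (4), (5), (6), (11), derive metal(obj1), flies(y), valid(obj1), active(y).
Round 2 — (2), (3), derive visible(y), blue(obj1).
Round 3 — (7), derive small(y).
Closure: {active(y), blue(obj1), flies(y), green(y), metal(obj1), open(obj1), ready(obj1), red(obj1), small(y), swims(obj1), valid(obj1), visible(y)} — 12 facts.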